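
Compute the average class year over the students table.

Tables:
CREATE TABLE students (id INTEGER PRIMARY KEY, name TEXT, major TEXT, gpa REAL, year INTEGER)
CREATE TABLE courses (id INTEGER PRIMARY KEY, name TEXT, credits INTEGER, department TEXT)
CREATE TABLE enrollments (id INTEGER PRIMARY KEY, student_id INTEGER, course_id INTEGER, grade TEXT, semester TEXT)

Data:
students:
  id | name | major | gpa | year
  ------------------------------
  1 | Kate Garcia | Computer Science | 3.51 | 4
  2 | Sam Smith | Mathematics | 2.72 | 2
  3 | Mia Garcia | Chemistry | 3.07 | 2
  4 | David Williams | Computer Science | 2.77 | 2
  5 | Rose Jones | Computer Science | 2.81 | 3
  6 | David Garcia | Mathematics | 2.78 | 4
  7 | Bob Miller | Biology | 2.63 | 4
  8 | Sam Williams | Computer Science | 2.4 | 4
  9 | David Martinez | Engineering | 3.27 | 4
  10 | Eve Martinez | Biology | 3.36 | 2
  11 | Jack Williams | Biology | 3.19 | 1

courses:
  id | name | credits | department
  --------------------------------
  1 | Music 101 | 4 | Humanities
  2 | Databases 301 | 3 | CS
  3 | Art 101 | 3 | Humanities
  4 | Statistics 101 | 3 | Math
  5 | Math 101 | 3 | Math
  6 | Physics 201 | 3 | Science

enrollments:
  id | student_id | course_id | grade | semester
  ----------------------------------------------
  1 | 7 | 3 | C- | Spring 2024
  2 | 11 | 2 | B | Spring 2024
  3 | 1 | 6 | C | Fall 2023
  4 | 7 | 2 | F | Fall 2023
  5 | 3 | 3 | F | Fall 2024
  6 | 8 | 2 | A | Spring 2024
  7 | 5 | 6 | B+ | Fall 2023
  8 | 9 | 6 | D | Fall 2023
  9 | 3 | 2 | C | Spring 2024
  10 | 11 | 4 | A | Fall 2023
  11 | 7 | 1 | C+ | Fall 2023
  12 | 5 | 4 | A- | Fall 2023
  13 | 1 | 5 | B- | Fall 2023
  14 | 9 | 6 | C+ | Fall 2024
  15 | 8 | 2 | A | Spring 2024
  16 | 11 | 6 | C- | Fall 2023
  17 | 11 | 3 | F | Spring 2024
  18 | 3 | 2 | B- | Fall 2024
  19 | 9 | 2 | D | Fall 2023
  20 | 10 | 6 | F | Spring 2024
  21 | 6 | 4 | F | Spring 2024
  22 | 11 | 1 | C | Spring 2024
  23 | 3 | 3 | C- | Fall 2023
SELECT AVG(year) FROM students

Execution result:
2.91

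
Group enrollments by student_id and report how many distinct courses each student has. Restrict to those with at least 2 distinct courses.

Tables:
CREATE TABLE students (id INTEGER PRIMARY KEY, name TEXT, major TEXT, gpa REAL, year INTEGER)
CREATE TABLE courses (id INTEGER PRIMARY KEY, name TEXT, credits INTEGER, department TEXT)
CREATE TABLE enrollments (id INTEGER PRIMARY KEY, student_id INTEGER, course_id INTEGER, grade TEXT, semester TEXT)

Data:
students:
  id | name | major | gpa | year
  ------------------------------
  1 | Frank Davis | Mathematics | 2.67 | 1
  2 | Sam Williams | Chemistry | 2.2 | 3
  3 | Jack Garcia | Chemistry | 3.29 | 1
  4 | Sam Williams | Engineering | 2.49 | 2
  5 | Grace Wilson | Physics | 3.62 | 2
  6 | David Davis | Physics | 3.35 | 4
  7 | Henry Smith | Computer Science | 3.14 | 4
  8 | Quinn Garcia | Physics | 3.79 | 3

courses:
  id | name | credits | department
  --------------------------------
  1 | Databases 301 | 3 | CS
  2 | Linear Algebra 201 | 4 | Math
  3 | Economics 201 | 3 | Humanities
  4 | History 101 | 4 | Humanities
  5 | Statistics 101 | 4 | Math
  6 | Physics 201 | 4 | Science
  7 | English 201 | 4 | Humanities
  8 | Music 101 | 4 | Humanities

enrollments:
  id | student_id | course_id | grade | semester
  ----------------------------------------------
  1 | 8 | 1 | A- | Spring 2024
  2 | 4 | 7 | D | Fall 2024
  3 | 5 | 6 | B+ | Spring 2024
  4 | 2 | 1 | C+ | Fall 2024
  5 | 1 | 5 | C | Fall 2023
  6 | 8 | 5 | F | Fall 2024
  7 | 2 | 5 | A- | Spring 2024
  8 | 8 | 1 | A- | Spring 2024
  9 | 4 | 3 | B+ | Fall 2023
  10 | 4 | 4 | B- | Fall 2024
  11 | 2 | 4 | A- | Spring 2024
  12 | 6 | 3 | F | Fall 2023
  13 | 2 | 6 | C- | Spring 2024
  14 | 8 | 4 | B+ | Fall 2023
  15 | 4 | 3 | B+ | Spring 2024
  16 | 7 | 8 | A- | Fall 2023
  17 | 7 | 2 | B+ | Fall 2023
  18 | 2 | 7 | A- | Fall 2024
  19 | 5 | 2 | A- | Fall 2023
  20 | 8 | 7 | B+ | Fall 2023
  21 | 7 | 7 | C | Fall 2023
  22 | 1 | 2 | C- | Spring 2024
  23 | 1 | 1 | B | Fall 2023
SELECT student_id, COUNT(DISTINCT course_id) AS distinct_course_count FROM enrollments GROUP BY student_id HAVING COUNT(DISTINCT course_id) >= 2

Execution result:
student_id | distinct_course_count
1 | 3
2 | 5
4 | 3
5 | 2
7 | 3
8 | 4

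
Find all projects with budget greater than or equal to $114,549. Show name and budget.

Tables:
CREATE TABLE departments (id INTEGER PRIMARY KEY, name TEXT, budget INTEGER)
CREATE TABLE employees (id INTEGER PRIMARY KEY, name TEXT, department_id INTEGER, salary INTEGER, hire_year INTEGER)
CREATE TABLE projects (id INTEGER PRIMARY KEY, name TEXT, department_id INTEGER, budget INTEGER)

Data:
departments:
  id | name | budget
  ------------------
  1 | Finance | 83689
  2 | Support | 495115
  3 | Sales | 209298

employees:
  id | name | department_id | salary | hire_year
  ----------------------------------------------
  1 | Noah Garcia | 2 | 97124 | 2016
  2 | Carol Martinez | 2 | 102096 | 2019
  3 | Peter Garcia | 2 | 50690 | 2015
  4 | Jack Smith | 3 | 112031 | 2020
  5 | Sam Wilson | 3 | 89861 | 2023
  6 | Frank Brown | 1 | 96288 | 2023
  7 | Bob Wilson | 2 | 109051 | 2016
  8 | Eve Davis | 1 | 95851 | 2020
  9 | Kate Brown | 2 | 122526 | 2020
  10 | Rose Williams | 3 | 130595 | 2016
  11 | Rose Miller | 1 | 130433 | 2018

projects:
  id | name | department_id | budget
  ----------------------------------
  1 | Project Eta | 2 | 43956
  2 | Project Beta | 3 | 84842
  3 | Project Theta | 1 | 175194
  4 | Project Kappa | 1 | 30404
SELECT name, budget FROM projects WHERE budget >= 114549

Execution result:
name | budget
Project Theta | 175194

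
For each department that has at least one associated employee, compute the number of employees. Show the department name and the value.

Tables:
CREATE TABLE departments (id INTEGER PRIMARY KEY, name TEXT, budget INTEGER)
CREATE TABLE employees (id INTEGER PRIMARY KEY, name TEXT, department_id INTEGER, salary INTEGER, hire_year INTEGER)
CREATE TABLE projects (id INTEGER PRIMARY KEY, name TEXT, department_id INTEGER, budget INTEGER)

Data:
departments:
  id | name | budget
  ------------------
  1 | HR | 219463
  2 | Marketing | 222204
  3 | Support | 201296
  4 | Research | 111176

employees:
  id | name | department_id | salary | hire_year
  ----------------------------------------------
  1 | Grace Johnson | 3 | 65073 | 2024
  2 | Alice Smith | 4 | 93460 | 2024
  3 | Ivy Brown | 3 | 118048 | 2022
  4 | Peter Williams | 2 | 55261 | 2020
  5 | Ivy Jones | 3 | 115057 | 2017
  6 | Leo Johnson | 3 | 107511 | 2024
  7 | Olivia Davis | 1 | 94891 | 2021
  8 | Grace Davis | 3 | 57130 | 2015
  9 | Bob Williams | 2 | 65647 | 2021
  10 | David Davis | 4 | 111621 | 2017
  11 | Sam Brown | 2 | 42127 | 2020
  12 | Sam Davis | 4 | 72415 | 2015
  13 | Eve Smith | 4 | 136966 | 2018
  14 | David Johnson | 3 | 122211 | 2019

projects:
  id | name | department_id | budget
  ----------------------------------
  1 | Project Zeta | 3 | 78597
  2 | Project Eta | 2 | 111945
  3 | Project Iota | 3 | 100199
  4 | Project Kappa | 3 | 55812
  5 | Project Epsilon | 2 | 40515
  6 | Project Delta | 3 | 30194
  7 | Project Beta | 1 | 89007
SELECT p.name, COUNT(*) AS n FROM employees c JOIN departments p ON c.department_id = p.id GROUP BY p.id, p.name

Execution result:
name | n
HR | 1
Marketing | 3
Support | 6
Research | 4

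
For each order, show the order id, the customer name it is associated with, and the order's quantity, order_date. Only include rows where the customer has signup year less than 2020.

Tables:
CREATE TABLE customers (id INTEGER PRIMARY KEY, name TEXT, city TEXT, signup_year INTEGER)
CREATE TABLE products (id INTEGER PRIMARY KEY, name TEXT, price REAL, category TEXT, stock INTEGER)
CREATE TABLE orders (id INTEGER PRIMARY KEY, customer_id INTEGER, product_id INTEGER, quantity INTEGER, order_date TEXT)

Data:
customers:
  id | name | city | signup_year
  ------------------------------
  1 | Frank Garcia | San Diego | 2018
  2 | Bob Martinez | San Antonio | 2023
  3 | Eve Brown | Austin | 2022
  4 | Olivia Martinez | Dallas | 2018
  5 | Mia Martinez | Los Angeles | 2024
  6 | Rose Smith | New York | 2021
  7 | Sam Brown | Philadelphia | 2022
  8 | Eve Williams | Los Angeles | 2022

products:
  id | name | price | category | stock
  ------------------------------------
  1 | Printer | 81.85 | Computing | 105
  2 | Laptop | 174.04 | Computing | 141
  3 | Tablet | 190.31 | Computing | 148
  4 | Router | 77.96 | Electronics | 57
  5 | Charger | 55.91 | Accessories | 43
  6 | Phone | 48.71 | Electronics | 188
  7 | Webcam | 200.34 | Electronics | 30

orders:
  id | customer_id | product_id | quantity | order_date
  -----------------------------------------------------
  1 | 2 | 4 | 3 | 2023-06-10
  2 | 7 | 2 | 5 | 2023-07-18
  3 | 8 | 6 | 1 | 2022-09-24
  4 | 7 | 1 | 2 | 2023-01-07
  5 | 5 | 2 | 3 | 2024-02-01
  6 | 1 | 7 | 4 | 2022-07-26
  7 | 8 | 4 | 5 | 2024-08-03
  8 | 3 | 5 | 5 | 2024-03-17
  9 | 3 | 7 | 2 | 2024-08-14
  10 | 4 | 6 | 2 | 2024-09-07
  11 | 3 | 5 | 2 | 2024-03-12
SELECT c.id, p.name AS customer, c.quantity, c.order_date FROM orders c JOIN customers p ON c.customer_id = p.id WHERE p.signup_year < 2020

Execution result:
id | customer | quantity | order_date
6 | Frank Garcia | 4 | 2022-07-26
10 | Olivia Martinez | 2 | 2024-09-07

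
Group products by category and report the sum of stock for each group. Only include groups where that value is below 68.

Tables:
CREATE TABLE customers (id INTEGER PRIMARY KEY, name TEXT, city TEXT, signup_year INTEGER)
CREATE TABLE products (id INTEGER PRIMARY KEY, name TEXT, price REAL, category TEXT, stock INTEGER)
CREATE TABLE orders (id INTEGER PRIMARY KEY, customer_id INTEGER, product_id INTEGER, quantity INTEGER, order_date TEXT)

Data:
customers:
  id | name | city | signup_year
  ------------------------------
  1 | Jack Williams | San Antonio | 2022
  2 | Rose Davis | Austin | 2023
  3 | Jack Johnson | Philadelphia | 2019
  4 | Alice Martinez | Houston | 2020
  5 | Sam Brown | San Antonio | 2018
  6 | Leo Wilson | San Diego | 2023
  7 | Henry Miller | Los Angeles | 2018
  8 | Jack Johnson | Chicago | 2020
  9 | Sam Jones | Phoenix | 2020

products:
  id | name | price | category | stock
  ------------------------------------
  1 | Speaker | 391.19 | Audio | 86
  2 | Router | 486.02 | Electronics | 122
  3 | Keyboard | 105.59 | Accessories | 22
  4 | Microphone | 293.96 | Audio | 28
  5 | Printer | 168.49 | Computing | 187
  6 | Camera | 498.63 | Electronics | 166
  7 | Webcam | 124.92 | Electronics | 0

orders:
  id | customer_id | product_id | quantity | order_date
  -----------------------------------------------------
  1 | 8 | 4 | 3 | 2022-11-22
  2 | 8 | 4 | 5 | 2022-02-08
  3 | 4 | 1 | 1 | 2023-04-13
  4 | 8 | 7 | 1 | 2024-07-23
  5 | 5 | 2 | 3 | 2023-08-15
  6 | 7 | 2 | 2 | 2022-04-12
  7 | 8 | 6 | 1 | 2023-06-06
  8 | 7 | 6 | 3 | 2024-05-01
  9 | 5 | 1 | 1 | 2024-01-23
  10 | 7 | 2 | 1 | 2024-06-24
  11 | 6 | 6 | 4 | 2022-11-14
SELECT category, SUM(stock) AS sum_stock FROM products GROUP BY category HAVING SUM(stock) < 68

Execution result:
category | sum_stock
Accessories | 22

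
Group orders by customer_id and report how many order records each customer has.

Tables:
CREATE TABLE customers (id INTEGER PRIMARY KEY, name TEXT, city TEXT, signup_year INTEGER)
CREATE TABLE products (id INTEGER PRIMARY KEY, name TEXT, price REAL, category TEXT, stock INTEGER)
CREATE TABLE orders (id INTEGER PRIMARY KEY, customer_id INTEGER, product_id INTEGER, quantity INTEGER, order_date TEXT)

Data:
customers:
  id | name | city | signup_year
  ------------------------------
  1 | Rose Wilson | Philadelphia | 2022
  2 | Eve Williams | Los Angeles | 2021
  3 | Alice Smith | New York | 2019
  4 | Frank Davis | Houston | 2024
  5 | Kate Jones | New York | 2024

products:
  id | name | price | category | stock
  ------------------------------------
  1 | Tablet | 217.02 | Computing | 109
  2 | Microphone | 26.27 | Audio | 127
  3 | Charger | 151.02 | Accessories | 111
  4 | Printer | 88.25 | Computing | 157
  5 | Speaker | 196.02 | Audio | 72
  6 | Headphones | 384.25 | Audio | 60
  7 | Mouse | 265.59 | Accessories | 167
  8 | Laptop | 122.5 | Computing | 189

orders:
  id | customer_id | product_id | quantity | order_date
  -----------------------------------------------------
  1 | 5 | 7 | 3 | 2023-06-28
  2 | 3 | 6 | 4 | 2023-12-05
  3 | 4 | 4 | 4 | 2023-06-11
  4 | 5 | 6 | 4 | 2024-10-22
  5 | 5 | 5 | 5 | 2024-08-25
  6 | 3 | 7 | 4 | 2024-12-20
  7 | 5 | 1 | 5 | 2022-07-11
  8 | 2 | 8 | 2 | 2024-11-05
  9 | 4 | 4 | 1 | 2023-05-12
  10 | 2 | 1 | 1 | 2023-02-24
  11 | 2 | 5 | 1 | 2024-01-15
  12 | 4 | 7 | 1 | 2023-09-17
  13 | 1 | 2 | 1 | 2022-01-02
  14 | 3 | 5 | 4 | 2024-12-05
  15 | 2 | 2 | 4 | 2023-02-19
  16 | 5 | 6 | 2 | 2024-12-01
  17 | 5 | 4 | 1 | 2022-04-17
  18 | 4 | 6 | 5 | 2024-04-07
SELECT customer_id, COUNT(*) AS order_count FROM orders GROUP BY customer_id

Execution result:
customer_id | order_count
1 | 1
2 | 4
3 | 3
4 | 4
5 | 6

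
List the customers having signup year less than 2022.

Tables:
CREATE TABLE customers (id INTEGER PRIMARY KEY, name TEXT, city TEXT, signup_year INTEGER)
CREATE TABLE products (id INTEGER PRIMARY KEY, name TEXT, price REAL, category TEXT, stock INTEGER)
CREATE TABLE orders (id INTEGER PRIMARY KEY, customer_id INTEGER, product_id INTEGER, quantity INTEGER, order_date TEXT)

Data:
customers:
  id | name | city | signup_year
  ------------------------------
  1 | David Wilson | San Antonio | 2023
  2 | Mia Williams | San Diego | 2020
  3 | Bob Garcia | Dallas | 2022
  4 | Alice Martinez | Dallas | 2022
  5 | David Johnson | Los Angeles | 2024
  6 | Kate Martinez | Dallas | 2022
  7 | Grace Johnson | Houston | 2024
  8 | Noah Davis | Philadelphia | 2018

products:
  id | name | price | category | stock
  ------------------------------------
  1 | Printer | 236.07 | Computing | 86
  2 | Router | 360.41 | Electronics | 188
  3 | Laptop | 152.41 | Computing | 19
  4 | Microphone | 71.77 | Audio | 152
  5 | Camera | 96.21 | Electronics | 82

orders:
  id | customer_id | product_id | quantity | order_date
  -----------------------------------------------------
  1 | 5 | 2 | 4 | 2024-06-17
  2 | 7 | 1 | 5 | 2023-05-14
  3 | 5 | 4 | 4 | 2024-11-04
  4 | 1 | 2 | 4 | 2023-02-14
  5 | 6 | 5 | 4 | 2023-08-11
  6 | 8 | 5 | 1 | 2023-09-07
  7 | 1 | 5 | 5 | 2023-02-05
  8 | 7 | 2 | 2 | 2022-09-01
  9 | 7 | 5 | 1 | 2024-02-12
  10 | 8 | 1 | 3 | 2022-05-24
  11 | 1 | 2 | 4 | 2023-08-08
SELECT name, signup_year FROM customers WHERE signup_year < 2022

Execution result:
name | signup_year
Mia Williams | 2020
Noah Davis | 2018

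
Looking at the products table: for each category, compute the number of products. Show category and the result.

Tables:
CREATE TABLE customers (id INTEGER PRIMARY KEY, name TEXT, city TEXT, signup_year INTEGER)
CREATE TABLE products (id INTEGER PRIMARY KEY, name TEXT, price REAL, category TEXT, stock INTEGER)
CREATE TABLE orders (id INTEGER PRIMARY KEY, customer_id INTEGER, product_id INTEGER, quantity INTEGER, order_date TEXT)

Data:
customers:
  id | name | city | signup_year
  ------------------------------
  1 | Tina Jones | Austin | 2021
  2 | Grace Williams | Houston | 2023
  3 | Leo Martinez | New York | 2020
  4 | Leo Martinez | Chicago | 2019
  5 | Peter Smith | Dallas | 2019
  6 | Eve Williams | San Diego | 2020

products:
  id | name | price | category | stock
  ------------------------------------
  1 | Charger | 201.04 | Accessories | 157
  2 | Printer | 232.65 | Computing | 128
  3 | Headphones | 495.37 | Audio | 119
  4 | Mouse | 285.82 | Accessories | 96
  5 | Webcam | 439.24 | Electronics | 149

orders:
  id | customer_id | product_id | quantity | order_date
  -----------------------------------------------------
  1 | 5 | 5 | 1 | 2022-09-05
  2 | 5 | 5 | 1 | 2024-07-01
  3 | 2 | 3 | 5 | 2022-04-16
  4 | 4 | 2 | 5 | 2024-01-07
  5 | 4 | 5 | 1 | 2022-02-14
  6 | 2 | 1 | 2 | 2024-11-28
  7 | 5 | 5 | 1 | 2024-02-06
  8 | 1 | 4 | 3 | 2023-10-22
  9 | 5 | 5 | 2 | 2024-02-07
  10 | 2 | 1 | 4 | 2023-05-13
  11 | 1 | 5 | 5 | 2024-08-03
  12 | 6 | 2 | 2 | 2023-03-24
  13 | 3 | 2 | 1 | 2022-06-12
SELECT category, COUNT(*) AS n FROM products GROUP BY category

Execution result:
category | n
Accessories | 2
Audio | 1
Computing | 1
Electronics | 1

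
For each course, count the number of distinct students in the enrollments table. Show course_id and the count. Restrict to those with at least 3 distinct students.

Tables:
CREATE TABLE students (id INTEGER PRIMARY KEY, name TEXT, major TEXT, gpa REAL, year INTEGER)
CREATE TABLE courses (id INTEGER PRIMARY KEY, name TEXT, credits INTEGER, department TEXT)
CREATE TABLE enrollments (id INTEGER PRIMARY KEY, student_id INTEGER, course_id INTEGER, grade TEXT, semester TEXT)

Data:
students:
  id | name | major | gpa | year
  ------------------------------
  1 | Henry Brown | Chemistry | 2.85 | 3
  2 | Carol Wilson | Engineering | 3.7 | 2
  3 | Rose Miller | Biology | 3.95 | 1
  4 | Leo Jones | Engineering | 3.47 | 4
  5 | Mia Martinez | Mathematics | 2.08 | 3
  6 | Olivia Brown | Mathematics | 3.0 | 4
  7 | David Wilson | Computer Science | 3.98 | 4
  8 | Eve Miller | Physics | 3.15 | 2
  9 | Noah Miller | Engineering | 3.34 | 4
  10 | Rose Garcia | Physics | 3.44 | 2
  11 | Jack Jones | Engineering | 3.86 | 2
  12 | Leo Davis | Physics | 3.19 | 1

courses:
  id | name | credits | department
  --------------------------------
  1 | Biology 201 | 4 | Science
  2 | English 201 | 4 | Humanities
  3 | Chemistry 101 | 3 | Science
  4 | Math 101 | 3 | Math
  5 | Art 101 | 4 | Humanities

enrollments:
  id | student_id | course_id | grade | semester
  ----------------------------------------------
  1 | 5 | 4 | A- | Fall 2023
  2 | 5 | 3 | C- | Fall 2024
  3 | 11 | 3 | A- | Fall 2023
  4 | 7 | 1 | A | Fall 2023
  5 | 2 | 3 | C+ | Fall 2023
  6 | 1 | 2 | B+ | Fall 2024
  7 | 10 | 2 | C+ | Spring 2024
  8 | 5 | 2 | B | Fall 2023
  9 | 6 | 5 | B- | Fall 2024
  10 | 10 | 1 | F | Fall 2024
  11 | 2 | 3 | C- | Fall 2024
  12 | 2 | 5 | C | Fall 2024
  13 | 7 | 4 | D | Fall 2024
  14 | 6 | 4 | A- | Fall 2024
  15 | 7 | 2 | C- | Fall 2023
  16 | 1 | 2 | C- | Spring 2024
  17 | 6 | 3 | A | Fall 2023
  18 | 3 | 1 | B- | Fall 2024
SELECT course_id, COUNT(DISTINCT student_id) AS distinct_student_count FROM enrollments GROUP BY course_id HAVING COUNT(DISTINCT student_id) >= 3

Execution result:
course_id | distinct_student_count
1 | 3
2 | 4
3 | 4
4 | 3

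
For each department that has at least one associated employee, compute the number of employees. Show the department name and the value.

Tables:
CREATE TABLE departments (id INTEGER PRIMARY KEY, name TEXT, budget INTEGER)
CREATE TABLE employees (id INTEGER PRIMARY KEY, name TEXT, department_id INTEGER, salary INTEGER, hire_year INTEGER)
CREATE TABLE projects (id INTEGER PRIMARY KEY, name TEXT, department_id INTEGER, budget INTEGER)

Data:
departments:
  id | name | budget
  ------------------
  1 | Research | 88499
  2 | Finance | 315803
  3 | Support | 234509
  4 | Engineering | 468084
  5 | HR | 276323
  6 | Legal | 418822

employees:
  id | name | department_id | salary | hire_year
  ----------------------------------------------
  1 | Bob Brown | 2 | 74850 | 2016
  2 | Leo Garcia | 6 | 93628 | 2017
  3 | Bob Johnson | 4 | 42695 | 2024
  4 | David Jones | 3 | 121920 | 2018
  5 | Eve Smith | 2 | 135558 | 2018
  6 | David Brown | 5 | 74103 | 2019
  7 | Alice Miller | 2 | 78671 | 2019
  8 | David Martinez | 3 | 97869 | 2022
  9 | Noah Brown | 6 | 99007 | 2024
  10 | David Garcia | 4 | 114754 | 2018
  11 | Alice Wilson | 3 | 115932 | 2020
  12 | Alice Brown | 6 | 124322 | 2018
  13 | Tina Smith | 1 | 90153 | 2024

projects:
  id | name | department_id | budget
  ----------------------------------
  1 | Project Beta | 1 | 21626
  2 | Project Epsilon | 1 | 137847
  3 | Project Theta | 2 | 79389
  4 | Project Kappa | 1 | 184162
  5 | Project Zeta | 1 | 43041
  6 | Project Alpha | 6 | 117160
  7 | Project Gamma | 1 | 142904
SELECT p.name, COUNT(*) AS n FROM employees c JOIN departments p ON c.department_id = p.id GROUP BY p.id, p.name

Execution result:
name | n
Research | 1
Finance | 3
Support | 3
Engineering | 2
HR | 1
Legal | 3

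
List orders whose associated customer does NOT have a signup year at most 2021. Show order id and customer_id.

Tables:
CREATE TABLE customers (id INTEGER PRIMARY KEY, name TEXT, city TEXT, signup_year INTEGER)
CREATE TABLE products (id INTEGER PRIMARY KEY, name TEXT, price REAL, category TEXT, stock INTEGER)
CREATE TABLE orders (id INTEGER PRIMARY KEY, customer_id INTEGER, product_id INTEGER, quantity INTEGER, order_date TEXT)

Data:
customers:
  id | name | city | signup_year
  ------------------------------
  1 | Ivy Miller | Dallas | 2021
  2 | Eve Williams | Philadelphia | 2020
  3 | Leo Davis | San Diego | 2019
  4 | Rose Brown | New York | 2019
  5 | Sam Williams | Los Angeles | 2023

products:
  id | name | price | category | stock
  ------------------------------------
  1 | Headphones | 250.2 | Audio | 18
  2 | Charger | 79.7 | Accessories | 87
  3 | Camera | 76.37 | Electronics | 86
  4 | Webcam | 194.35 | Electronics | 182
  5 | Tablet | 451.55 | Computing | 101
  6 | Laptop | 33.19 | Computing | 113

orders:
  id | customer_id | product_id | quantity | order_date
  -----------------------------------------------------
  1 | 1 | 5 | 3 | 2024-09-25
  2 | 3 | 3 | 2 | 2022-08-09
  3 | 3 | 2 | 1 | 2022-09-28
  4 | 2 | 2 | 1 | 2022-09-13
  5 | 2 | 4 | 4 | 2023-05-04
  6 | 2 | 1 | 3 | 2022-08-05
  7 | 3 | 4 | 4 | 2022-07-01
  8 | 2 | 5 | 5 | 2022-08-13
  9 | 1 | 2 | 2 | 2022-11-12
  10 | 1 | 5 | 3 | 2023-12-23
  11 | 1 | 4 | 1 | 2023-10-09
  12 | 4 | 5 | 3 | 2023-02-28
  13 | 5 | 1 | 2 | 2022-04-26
SELECT id, customer_id FROM orders WHERE customer_id NOT IN (SELECT id FROM customers WHERE signup_year <= 2021)

Execution result:
id | customer_id
13 | 5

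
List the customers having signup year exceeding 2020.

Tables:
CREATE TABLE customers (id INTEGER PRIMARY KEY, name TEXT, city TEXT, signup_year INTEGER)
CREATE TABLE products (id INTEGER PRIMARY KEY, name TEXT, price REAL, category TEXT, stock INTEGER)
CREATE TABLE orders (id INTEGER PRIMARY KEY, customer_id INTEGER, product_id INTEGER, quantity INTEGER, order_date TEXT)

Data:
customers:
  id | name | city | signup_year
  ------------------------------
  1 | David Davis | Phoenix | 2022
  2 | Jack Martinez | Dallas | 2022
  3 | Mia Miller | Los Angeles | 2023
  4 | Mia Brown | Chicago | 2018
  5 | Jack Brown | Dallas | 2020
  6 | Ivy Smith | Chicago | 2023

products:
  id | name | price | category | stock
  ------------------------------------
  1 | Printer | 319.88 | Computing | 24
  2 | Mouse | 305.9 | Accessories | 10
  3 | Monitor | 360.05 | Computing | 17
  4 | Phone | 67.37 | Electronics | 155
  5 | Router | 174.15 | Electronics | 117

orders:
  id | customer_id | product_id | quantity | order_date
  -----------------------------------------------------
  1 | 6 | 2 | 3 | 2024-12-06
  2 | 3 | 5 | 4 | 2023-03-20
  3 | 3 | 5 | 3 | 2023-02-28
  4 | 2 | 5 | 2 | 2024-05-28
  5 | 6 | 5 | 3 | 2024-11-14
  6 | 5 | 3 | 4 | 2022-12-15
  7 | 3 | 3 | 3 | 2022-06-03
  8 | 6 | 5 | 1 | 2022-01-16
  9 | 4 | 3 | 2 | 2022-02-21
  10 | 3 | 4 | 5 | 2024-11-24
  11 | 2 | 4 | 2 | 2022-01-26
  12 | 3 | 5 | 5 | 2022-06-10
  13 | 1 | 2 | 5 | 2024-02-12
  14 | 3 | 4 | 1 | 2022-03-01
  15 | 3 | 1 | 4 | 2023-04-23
SELECT name, signup_year FROM customers WHERE signup_year > 2020

Execution result:
name | signup_year
David Davis | 2022
Jack Martinez | 2022
Mia Miller | 2023
Ivy Smith | 2023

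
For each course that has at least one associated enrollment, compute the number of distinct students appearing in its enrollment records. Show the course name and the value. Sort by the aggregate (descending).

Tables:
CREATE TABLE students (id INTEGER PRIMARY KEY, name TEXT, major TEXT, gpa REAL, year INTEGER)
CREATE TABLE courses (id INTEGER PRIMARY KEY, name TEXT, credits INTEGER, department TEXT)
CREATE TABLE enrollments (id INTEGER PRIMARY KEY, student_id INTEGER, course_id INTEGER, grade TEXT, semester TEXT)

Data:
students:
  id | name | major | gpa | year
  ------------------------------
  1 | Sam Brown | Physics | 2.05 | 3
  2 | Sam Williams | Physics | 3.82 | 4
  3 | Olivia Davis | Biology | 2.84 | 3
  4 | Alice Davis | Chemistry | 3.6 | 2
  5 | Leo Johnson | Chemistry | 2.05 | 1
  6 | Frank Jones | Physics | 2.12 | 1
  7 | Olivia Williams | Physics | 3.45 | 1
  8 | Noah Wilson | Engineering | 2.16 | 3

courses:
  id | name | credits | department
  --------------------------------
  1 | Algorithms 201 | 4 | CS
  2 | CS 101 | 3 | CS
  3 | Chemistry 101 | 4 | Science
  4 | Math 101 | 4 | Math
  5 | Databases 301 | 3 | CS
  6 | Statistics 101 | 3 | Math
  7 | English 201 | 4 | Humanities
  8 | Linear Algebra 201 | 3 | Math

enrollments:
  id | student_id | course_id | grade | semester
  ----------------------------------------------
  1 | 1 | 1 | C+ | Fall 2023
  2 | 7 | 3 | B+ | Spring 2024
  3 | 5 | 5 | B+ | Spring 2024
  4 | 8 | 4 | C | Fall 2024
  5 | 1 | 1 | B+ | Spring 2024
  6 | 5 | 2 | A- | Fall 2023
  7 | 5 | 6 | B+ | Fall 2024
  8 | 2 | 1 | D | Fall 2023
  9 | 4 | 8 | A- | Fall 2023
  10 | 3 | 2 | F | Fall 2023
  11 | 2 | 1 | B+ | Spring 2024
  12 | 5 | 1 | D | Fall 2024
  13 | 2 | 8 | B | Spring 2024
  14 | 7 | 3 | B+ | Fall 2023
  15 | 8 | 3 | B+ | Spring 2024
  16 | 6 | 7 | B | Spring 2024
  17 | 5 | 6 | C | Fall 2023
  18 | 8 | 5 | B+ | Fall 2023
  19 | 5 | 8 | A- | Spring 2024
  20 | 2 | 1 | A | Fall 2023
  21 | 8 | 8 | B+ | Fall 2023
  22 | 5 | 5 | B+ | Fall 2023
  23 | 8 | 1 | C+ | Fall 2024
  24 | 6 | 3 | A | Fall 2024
SELECT p.name, COUNT(DISTINCT c.student_id) AS distinct_student_count FROM enrollments c JOIN courses p ON c.course_id = p.id GROUP BY p.id, p.name ORDER BY distinct_student_count DESC

Execution result:
name | distinct_student_count
Algorithms 201 | 4
Linear Algebra 201 | 4
Chemistry 101 | 3
CS 101 | 2
Databases 301 | 2
Math 101 | 1
Statistics 101 | 1
English 201 | 1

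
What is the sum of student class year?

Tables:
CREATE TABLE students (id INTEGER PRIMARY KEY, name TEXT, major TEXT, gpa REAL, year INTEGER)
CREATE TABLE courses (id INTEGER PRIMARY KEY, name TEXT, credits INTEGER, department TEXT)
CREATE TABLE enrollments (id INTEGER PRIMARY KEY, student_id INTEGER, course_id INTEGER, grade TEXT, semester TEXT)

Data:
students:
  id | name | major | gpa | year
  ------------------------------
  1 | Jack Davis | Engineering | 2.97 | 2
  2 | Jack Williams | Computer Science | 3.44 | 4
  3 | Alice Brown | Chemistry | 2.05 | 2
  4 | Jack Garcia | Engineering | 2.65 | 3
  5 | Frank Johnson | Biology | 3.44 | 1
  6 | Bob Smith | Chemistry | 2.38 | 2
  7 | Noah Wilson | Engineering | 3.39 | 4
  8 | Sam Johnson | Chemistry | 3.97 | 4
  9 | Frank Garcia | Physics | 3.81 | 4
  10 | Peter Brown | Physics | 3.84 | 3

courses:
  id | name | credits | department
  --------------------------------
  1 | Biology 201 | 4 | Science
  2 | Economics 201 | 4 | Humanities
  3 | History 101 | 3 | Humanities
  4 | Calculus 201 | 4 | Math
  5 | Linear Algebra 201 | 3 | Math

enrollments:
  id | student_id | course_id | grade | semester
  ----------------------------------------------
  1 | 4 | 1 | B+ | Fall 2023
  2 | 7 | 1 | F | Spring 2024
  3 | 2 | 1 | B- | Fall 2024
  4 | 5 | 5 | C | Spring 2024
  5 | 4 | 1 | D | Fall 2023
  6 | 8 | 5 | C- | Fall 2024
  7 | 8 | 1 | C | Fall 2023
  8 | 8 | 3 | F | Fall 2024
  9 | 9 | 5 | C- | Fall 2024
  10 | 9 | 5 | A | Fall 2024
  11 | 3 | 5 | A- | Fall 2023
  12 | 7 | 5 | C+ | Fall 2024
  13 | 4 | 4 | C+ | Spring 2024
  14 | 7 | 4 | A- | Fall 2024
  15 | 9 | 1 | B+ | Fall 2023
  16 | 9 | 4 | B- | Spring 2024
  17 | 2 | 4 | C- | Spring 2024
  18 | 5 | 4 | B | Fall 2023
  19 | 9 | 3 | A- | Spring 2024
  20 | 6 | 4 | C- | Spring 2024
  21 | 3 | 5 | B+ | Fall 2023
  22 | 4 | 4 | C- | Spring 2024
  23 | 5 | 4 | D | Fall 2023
SELECT SUM(year) FROM students

Execution result:
29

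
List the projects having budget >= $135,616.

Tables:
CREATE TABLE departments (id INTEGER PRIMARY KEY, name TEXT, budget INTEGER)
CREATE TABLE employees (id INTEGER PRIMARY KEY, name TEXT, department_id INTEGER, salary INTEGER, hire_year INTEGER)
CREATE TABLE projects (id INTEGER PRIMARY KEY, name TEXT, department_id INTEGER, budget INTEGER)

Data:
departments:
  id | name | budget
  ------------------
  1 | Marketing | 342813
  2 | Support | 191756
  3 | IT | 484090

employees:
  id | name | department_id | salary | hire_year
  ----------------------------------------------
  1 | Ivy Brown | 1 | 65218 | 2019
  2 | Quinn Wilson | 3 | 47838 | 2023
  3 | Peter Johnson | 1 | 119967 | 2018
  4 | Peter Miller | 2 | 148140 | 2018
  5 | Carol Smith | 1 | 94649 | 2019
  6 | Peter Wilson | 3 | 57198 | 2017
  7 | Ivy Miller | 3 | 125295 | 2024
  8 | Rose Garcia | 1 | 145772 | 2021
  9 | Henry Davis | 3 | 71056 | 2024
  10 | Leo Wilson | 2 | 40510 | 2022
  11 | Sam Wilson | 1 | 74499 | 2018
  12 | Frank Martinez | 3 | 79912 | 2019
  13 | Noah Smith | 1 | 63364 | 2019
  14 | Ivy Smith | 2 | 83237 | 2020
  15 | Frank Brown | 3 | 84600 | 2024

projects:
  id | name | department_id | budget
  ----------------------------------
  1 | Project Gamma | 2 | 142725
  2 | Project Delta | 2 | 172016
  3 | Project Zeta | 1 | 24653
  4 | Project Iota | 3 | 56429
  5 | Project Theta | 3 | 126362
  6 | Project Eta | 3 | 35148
SELECT name, budget FROM projects WHERE budget >= 135616

Execution result:
name | budget
Project Gamma | 142725
Project Delta | 172016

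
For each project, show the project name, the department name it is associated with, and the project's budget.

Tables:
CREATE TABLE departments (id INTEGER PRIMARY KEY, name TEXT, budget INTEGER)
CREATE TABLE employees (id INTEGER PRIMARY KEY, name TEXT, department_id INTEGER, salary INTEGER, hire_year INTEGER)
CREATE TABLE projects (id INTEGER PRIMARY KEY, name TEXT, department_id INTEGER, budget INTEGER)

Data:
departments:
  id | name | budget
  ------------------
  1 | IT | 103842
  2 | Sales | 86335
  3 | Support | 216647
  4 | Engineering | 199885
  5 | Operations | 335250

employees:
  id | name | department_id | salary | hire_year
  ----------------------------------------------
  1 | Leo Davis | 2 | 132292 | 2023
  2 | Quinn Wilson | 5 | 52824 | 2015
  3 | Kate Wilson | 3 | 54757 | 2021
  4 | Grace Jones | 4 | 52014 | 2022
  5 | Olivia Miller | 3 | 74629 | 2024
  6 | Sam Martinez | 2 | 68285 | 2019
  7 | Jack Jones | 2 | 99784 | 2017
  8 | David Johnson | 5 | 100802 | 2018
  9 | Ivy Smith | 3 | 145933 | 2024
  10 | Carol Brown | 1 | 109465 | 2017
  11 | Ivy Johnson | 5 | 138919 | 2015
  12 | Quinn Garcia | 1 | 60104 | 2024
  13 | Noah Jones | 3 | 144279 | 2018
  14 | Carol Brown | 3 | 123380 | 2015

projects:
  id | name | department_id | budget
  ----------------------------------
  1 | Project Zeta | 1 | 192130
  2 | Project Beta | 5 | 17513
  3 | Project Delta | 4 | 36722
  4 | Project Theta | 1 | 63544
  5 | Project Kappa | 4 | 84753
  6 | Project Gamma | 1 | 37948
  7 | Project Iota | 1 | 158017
SELECT c.name, p.name AS department, c.budget FROM projects c JOIN departments p ON c.department_id = p.id

Execution result:
name | department | budget
Project Zeta | IT | 192130
Project Beta | Operations | 17513
Project Delta | Engineering | 36722
Project Theta | IT | 63544
Project Kappa | Engineering | 84753
Project Gamma | IT | 37948
Project Iota | IT | 158017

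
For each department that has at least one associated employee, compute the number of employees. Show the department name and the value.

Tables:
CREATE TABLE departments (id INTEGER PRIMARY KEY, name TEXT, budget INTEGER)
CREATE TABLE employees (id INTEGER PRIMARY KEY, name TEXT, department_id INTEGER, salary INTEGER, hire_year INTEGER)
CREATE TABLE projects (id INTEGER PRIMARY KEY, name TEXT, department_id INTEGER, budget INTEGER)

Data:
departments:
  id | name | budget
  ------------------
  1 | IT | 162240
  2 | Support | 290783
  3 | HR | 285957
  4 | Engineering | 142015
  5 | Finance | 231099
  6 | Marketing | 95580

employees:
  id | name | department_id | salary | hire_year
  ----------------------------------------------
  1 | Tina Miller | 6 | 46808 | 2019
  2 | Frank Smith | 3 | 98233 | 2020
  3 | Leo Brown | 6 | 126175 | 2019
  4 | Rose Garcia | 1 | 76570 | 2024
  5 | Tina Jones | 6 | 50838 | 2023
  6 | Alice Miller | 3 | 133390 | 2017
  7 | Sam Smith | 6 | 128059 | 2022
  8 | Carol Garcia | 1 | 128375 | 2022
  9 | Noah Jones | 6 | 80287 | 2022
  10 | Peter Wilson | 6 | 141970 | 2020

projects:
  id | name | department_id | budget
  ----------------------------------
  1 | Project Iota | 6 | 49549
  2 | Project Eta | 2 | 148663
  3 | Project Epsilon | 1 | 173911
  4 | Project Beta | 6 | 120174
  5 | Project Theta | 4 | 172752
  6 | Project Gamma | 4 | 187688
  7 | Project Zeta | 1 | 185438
SELECT p.name, COUNT(*) AS n FROM employees c JOIN departments p ON c.department_id = p.id GROUP BY p.id, p.name

Execution result:
name | n
IT | 2
HR | 2
Marketing | 6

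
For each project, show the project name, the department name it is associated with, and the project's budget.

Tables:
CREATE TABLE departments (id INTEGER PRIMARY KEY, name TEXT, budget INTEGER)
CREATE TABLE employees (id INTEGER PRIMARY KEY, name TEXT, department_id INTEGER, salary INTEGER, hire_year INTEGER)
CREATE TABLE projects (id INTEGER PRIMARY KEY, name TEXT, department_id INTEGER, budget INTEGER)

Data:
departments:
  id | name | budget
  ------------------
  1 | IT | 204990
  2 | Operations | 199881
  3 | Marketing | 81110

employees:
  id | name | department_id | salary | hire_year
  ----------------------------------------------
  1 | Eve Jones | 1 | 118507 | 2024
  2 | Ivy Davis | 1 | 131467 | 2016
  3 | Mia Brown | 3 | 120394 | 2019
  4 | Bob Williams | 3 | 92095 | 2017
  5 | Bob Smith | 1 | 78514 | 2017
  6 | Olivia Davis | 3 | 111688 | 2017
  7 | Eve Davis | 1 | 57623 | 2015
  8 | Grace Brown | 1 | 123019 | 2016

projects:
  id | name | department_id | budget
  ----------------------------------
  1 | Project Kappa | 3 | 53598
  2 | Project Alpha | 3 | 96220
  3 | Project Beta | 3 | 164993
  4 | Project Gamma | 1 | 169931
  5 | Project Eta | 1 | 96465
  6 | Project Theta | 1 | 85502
SELECT c.name, p.name AS department, c.budget FROM projects c JOIN departments p ON c.department_id = p.id

Execution result:
name | department | budget
Project Kappa | Marketing | 53598
Project Alpha | Marketing | 96220
Project Beta | Marketing | 164993
Project Gamma | IT | 169931
Project Eta | IT | 96465
Project Theta | IT | 85502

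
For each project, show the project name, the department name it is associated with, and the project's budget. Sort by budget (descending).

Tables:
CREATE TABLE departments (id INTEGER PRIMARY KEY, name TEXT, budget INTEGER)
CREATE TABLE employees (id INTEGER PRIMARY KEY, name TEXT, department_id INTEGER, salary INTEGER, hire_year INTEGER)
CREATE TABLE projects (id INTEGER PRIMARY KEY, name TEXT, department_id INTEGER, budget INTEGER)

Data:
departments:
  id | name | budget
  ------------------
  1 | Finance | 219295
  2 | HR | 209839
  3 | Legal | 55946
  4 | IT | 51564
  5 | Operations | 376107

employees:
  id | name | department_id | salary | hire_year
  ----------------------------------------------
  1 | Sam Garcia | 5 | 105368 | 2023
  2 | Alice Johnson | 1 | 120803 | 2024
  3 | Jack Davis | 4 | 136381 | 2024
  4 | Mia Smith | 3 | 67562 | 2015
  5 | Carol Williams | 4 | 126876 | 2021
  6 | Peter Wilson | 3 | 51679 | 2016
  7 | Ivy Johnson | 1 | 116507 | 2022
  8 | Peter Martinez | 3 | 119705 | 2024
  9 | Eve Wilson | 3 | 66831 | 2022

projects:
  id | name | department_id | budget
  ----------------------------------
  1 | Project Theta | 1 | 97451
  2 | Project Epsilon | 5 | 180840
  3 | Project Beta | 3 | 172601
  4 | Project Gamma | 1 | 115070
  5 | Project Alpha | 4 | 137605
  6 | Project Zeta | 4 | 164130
SELECT c.name, p.name AS department, c.budget FROM projects c JOIN departments p ON c.department_id = p.id ORDER BY c.budget DESC

Execution result:
name | department | budget
Project Epsilon | Operations | 180840
Project Beta | Legal | 172601
Project Zeta | IT | 164130
Project Alpha | IT | 137605
Project Gamma | Finance | 115070
Project Theta | Finance | 97451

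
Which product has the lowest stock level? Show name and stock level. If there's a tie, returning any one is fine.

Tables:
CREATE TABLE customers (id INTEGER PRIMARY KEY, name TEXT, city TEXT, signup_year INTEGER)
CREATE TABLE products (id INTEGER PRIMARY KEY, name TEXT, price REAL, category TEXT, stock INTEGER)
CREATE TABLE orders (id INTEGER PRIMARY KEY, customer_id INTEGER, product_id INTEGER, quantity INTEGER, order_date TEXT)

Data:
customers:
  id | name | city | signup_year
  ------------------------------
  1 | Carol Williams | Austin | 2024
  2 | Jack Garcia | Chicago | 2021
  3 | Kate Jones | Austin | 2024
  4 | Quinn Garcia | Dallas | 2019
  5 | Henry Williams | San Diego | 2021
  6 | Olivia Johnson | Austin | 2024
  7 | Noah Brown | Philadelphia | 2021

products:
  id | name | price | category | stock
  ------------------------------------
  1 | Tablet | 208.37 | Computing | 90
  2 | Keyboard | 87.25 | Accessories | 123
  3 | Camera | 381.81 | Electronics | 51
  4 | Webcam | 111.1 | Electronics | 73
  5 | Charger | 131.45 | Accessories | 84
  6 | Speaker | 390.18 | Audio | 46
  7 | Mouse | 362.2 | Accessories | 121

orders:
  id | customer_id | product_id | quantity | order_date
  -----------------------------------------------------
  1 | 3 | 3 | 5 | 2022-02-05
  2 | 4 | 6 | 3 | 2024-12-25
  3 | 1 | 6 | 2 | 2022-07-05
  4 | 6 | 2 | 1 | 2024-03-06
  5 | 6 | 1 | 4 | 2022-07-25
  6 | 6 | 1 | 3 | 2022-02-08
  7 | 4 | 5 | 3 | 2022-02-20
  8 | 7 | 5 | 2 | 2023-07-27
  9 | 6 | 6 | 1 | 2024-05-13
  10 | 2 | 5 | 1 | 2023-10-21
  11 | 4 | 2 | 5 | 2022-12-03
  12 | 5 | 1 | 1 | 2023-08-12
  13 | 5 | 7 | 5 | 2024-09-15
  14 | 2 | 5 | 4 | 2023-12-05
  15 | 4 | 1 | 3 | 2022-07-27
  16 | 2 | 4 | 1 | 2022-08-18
SELECT name, stock FROM products ORDER BY stock ASC LIMIT 1

Execution result:
name | stock
Speaker | 46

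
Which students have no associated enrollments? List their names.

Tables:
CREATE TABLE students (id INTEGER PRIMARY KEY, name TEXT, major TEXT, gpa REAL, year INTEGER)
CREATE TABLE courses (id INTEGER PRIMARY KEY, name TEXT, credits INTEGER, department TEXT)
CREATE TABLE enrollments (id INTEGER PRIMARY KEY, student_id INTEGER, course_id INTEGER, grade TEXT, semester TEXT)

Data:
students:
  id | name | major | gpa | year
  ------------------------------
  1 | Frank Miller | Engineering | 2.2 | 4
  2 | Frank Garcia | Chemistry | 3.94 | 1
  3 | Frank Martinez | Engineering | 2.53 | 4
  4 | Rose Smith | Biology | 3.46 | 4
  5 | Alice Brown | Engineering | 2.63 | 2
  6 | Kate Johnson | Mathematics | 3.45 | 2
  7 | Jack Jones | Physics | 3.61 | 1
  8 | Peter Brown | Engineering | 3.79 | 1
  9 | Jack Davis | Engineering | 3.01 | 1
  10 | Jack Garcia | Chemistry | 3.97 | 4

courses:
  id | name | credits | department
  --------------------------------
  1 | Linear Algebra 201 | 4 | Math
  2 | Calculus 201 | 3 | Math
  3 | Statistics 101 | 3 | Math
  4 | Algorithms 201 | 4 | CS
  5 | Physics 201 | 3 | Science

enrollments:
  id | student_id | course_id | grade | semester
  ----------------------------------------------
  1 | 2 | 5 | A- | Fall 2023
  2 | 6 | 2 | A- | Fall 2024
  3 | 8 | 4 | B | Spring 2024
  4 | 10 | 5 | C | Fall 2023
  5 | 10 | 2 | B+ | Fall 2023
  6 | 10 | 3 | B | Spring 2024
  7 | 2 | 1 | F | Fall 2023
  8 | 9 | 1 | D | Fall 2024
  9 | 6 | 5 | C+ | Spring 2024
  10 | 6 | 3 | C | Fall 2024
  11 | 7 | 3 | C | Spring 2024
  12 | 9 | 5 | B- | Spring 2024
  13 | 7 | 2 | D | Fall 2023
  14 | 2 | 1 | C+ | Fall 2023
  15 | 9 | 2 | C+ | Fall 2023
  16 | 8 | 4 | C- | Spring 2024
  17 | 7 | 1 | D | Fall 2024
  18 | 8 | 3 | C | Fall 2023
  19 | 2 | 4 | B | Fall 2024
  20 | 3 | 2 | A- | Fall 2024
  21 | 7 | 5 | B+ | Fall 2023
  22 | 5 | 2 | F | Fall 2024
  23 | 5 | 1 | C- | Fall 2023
SELECT p.name FROM students p LEFT JOIN enrollments c ON c.student_id = p.id WHERE c.id IS NULL

Execution result:
name
Frank Miller
Rose Smith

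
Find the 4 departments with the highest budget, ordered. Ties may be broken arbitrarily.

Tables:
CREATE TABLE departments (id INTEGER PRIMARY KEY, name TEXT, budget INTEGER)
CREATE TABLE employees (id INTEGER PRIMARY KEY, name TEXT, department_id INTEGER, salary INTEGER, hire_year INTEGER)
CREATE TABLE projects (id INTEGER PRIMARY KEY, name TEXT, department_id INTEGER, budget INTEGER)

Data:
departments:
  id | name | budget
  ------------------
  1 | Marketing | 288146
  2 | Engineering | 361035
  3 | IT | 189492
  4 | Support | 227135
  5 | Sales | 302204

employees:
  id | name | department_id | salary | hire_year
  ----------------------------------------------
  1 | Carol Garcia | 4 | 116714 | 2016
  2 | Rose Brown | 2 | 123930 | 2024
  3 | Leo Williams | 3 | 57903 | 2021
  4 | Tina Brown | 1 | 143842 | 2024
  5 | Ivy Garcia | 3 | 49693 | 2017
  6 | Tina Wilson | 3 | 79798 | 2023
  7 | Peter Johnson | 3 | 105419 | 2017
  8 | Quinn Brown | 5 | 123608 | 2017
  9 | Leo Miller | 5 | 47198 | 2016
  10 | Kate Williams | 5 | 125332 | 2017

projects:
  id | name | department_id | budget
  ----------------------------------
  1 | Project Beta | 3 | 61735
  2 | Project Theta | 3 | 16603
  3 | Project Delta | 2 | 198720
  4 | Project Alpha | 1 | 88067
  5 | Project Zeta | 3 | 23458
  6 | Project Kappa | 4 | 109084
SELECT name, budget FROM departments ORDER BY budget DESC LIMIT 4

Execution result:
name | budget
Engineering | 361035
Sales | 302204
Marketing | 288146
Support | 227135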